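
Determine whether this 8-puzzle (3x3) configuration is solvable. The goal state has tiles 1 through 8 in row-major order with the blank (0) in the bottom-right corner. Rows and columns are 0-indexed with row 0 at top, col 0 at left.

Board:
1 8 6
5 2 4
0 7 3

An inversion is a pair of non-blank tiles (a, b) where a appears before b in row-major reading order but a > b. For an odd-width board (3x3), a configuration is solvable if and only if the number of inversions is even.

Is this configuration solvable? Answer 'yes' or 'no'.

Inversions (pairs i<j in row-major order where tile[i] > tile[j] > 0): 15
15 is odd, so the puzzle is not solvable.

Answer: no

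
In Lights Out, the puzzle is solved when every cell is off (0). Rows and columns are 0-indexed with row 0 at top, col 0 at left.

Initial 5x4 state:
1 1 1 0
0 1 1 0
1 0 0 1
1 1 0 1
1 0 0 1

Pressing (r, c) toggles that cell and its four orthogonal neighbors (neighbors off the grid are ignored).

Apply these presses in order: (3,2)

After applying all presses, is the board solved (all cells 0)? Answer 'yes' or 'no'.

Answer: no

Derivation:
After press 1 at (3,2):
1 1 1 0
0 1 1 0
1 0 1 1
1 0 1 0
1 0 1 1

Lights still on: 13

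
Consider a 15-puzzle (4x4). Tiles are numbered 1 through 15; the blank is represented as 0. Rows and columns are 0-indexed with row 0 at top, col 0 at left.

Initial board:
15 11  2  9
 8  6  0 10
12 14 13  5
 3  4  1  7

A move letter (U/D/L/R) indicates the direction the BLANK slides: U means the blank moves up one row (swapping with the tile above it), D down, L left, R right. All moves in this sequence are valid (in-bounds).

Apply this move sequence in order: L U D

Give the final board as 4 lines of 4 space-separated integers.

Answer: 15 11  2  9
 8  0  6 10
12 14 13  5
 3  4  1  7

Derivation:
After move 1 (L):
15 11  2  9
 8  0  6 10
12 14 13  5
 3  4  1  7

After move 2 (U):
15  0  2  9
 8 11  6 10
12 14 13  5
 3  4  1  7

After move 3 (D):
15 11  2  9
 8  0  6 10
12 14 13  5
 3  4  1  7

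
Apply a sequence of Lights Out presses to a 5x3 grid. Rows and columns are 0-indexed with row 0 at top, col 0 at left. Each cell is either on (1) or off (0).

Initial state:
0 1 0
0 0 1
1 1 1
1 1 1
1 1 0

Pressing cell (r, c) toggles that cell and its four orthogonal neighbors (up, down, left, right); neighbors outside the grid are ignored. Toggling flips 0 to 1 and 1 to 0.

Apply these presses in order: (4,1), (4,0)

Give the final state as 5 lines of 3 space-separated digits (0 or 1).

After press 1 at (4,1):
0 1 0
0 0 1
1 1 1
1 0 1
0 0 1

After press 2 at (4,0):
0 1 0
0 0 1
1 1 1
0 0 1
1 1 1

Answer: 0 1 0
0 0 1
1 1 1
0 0 1
1 1 1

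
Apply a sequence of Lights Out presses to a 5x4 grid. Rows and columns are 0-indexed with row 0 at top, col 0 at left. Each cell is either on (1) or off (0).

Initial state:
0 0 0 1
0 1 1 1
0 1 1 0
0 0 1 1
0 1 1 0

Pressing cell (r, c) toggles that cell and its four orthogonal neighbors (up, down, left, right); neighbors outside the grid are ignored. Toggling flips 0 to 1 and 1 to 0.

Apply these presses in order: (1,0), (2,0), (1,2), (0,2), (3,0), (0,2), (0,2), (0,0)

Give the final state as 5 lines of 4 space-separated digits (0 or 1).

Answer: 0 0 0 0
1 1 1 0
1 0 0 0
0 1 1 1
1 1 1 0

Derivation:
After press 1 at (1,0):
1 0 0 1
1 0 1 1
1 1 1 0
0 0 1 1
0 1 1 0

After press 2 at (2,0):
1 0 0 1
0 0 1 1
0 0 1 0
1 0 1 1
0 1 1 0

After press 3 at (1,2):
1 0 1 1
0 1 0 0
0 0 0 0
1 0 1 1
0 1 1 0

After press 4 at (0,2):
1 1 0 0
0 1 1 0
0 0 0 0
1 0 1 1
0 1 1 0

After press 5 at (3,0):
1 1 0 0
0 1 1 0
1 0 0 0
0 1 1 1
1 1 1 0

After press 6 at (0,2):
1 0 1 1
0 1 0 0
1 0 0 0
0 1 1 1
1 1 1 0

After press 7 at (0,2):
1 1 0 0
0 1 1 0
1 0 0 0
0 1 1 1
1 1 1 0

After press 8 at (0,0):
0 0 0 0
1 1 1 0
1 0 0 0
0 1 1 1
1 1 1 0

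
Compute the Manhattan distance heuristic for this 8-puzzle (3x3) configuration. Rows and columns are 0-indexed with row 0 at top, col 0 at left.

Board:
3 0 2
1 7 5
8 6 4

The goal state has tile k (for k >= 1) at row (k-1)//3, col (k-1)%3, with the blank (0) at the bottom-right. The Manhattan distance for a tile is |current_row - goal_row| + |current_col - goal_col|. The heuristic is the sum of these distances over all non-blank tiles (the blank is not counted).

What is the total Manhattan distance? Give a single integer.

Tile 3: at (0,0), goal (0,2), distance |0-0|+|0-2| = 2
Tile 2: at (0,2), goal (0,1), distance |0-0|+|2-1| = 1
Tile 1: at (1,0), goal (0,0), distance |1-0|+|0-0| = 1
Tile 7: at (1,1), goal (2,0), distance |1-2|+|1-0| = 2
Tile 5: at (1,2), goal (1,1), distance |1-1|+|2-1| = 1
Tile 8: at (2,0), goal (2,1), distance |2-2|+|0-1| = 1
Tile 6: at (2,1), goal (1,2), distance |2-1|+|1-2| = 2
Tile 4: at (2,2), goal (1,0), distance |2-1|+|2-0| = 3
Sum: 2 + 1 + 1 + 2 + 1 + 1 + 2 + 3 = 13

Answer: 13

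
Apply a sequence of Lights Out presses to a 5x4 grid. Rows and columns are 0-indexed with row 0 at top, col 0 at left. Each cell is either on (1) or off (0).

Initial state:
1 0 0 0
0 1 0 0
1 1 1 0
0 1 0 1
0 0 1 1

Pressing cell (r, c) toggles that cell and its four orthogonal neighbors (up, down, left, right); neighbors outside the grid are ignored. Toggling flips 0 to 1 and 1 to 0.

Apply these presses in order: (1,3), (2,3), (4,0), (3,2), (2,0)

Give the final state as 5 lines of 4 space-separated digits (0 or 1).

Answer: 1 0 0 1
1 1 1 0
0 0 1 0
0 0 1 1
1 1 0 1

Derivation:
After press 1 at (1,3):
1 0 0 1
0 1 1 1
1 1 1 1
0 1 0 1
0 0 1 1

After press 2 at (2,3):
1 0 0 1
0 1 1 0
1 1 0 0
0 1 0 0
0 0 1 1

After press 3 at (4,0):
1 0 0 1
0 1 1 0
1 1 0 0
1 1 0 0
1 1 1 1

After press 4 at (3,2):
1 0 0 1
0 1 1 0
1 1 1 0
1 0 1 1
1 1 0 1

After press 5 at (2,0):
1 0 0 1
1 1 1 0
0 0 1 0
0 0 1 1
1 1 0 1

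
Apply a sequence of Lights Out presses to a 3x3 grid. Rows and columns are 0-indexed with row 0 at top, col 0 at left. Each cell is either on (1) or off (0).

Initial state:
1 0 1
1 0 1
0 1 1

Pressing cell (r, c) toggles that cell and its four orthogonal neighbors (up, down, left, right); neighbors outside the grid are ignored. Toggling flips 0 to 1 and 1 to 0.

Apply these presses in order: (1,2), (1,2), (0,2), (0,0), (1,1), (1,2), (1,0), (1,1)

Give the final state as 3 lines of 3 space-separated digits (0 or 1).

Answer: 1 0 1
1 0 1
1 1 0

Derivation:
After press 1 at (1,2):
1 0 0
1 1 0
0 1 0

After press 2 at (1,2):
1 0 1
1 0 1
0 1 1

After press 3 at (0,2):
1 1 0
1 0 0
0 1 1

After press 4 at (0,0):
0 0 0
0 0 0
0 1 1

After press 5 at (1,1):
0 1 0
1 1 1
0 0 1

After press 6 at (1,2):
0 1 1
1 0 0
0 0 0

After press 7 at (1,0):
1 1 1
0 1 0
1 0 0

After press 8 at (1,1):
1 0 1
1 0 1
1 1 0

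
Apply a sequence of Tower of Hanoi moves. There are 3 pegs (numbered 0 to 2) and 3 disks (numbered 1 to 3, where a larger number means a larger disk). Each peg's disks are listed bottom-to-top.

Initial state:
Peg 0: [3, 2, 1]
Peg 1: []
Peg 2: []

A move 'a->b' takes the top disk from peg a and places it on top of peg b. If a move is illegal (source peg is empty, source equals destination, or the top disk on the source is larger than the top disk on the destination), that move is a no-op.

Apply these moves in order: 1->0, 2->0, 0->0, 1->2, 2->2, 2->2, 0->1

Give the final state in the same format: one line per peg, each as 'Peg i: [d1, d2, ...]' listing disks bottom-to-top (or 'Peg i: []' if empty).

After move 1 (1->0):
Peg 0: [3, 2, 1]
Peg 1: []
Peg 2: []

After move 2 (2->0):
Peg 0: [3, 2, 1]
Peg 1: []
Peg 2: []

After move 3 (0->0):
Peg 0: [3, 2, 1]
Peg 1: []
Peg 2: []

After move 4 (1->2):
Peg 0: [3, 2, 1]
Peg 1: []
Peg 2: []

After move 5 (2->2):
Peg 0: [3, 2, 1]
Peg 1: []
Peg 2: []

After move 6 (2->2):
Peg 0: [3, 2, 1]
Peg 1: []
Peg 2: []

After move 7 (0->1):
Peg 0: [3, 2]
Peg 1: [1]
Peg 2: []

Answer: Peg 0: [3, 2]
Peg 1: [1]
Peg 2: []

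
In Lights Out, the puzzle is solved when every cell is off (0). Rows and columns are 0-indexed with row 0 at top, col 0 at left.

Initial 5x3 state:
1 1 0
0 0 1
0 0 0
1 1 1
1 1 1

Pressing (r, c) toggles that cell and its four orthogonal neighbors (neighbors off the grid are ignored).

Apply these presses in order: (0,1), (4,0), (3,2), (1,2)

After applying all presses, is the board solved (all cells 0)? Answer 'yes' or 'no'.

Answer: yes

Derivation:
After press 1 at (0,1):
0 0 1
0 1 1
0 0 0
1 1 1
1 1 1

After press 2 at (4,0):
0 0 1
0 1 1
0 0 0
0 1 1
0 0 1

After press 3 at (3,2):
0 0 1
0 1 1
0 0 1
0 0 0
0 0 0

After press 4 at (1,2):
0 0 0
0 0 0
0 0 0
0 0 0
0 0 0

Lights still on: 0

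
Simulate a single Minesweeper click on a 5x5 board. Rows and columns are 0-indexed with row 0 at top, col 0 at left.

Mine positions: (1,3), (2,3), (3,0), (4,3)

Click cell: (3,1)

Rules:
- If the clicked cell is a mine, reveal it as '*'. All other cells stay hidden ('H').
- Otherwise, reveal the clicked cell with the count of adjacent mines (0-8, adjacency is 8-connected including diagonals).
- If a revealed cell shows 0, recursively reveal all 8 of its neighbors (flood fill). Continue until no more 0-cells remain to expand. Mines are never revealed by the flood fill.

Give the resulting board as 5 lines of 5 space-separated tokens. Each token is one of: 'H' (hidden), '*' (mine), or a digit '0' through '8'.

H H H H H
H H H H H
H H H H H
H 1 H H H
H H H H H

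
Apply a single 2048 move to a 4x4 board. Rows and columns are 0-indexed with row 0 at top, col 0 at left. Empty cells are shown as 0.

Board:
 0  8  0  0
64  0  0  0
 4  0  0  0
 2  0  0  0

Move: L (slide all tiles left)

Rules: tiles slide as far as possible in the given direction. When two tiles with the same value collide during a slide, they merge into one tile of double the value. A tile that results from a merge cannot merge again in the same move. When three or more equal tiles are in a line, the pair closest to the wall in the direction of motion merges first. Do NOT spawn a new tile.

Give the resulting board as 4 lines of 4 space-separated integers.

Slide left:
row 0: [0, 8, 0, 0] -> [8, 0, 0, 0]
row 1: [64, 0, 0, 0] -> [64, 0, 0, 0]
row 2: [4, 0, 0, 0] -> [4, 0, 0, 0]
row 3: [2, 0, 0, 0] -> [2, 0, 0, 0]

Answer:  8  0  0  0
64  0  0  0
 4  0  0  0
 2  0  0  0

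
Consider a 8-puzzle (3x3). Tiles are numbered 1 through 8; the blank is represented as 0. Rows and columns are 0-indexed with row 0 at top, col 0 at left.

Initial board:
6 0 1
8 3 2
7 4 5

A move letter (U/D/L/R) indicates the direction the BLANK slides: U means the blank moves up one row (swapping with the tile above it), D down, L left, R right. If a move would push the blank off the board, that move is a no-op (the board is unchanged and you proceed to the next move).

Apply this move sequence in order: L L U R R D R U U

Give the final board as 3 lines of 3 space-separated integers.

Answer: 6 1 0
8 3 2
7 4 5

Derivation:
After move 1 (L):
0 6 1
8 3 2
7 4 5

After move 2 (L):
0 6 1
8 3 2
7 4 5

After move 3 (U):
0 6 1
8 3 2
7 4 5

After move 4 (R):
6 0 1
8 3 2
7 4 5

After move 5 (R):
6 1 0
8 3 2
7 4 5

After move 6 (D):
6 1 2
8 3 0
7 4 5

After move 7 (R):
6 1 2
8 3 0
7 4 5

After move 8 (U):
6 1 0
8 3 2
7 4 5

After move 9 (U):
6 1 0
8 3 2
7 4 5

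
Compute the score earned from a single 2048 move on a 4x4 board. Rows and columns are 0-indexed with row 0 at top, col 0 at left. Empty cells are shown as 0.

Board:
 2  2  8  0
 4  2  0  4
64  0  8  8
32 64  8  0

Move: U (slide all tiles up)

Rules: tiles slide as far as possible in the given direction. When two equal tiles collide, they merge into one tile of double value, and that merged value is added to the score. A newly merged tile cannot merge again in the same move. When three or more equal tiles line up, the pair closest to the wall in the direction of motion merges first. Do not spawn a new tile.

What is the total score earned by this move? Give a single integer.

Slide up:
col 0: [2, 4, 64, 32] -> [2, 4, 64, 32]  score +0 (running 0)
col 1: [2, 2, 0, 64] -> [4, 64, 0, 0]  score +4 (running 4)
col 2: [8, 0, 8, 8] -> [16, 8, 0, 0]  score +16 (running 20)
col 3: [0, 4, 8, 0] -> [4, 8, 0, 0]  score +0 (running 20)
Board after move:
 2  4 16  4
 4 64  8  8
64  0  0  0
32  0  0  0

Answer: 20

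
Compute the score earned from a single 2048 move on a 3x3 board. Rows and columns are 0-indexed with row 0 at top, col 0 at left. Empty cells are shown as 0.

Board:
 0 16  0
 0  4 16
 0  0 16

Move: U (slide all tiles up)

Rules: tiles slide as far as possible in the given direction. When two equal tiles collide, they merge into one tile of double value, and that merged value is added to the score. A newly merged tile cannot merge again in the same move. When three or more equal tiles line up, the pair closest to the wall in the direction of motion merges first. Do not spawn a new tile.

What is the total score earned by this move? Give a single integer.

Answer: 32

Derivation:
Slide up:
col 0: [0, 0, 0] -> [0, 0, 0]  score +0 (running 0)
col 1: [16, 4, 0] -> [16, 4, 0]  score +0 (running 0)
col 2: [0, 16, 16] -> [32, 0, 0]  score +32 (running 32)
Board after move:
 0 16 32
 0  4  0
 0  0  0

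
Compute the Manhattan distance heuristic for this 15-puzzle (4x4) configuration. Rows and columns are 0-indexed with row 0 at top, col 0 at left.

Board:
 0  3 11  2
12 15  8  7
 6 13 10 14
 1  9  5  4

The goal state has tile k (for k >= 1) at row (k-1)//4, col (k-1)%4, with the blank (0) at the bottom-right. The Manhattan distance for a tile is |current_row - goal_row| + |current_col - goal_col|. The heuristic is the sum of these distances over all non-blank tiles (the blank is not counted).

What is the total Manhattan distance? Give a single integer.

Tile 3: at (0,1), goal (0,2), distance |0-0|+|1-2| = 1
Tile 11: at (0,2), goal (2,2), distance |0-2|+|2-2| = 2
Tile 2: at (0,3), goal (0,1), distance |0-0|+|3-1| = 2
Tile 12: at (1,0), goal (2,3), distance |1-2|+|0-3| = 4
Tile 15: at (1,1), goal (3,2), distance |1-3|+|1-2| = 3
Tile 8: at (1,2), goal (1,3), distance |1-1|+|2-3| = 1
Tile 7: at (1,3), goal (1,2), distance |1-1|+|3-2| = 1
Tile 6: at (2,0), goal (1,1), distance |2-1|+|0-1| = 2
Tile 13: at (2,1), goal (3,0), distance |2-3|+|1-0| = 2
Tile 10: at (2,2), goal (2,1), distance |2-2|+|2-1| = 1
Tile 14: at (2,3), goal (3,1), distance |2-3|+|3-1| = 3
Tile 1: at (3,0), goal (0,0), distance |3-0|+|0-0| = 3
Tile 9: at (3,1), goal (2,0), distance |3-2|+|1-0| = 2
Tile 5: at (3,2), goal (1,0), distance |3-1|+|2-0| = 4
Tile 4: at (3,3), goal (0,3), distance |3-0|+|3-3| = 3
Sum: 1 + 2 + 2 + 4 + 3 + 1 + 1 + 2 + 2 + 1 + 3 + 3 + 2 + 4 + 3 = 34

Answer: 34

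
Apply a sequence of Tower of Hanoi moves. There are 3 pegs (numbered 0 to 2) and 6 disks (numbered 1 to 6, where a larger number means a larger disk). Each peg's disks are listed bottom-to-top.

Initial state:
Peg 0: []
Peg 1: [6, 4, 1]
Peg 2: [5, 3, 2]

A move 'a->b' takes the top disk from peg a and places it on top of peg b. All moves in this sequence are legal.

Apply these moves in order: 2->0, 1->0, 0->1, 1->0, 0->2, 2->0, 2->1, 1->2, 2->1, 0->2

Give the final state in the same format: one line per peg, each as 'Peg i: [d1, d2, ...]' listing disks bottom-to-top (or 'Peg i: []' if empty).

Answer: Peg 0: [2]
Peg 1: [6, 4, 3]
Peg 2: [5, 1]

Derivation:
After move 1 (2->0):
Peg 0: [2]
Peg 1: [6, 4, 1]
Peg 2: [5, 3]

After move 2 (1->0):
Peg 0: [2, 1]
Peg 1: [6, 4]
Peg 2: [5, 3]

After move 3 (0->1):
Peg 0: [2]
Peg 1: [6, 4, 1]
Peg 2: [5, 3]

After move 4 (1->0):
Peg 0: [2, 1]
Peg 1: [6, 4]
Peg 2: [5, 3]

After move 5 (0->2):
Peg 0: [2]
Peg 1: [6, 4]
Peg 2: [5, 3, 1]

After move 6 (2->0):
Peg 0: [2, 1]
Peg 1: [6, 4]
Peg 2: [5, 3]

After move 7 (2->1):
Peg 0: [2, 1]
Peg 1: [6, 4, 3]
Peg 2: [5]

After move 8 (1->2):
Peg 0: [2, 1]
Peg 1: [6, 4]
Peg 2: [5, 3]

After move 9 (2->1):
Peg 0: [2, 1]
Peg 1: [6, 4, 3]
Peg 2: [5]

After move 10 (0->2):
Peg 0: [2]
Peg 1: [6, 4, 3]
Peg 2: [5, 1]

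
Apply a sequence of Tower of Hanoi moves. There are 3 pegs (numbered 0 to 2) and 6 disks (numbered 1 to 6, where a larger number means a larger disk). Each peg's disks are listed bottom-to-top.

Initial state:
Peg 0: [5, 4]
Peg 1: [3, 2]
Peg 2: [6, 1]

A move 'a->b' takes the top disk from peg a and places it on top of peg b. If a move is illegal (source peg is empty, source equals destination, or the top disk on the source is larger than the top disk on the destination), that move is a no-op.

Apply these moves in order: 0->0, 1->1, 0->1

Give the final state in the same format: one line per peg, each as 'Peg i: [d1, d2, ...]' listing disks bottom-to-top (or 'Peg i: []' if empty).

After move 1 (0->0):
Peg 0: [5, 4]
Peg 1: [3, 2]
Peg 2: [6, 1]

After move 2 (1->1):
Peg 0: [5, 4]
Peg 1: [3, 2]
Peg 2: [6, 1]

After move 3 (0->1):
Peg 0: [5, 4]
Peg 1: [3, 2]
Peg 2: [6, 1]

Answer: Peg 0: [5, 4]
Peg 1: [3, 2]
Peg 2: [6, 1]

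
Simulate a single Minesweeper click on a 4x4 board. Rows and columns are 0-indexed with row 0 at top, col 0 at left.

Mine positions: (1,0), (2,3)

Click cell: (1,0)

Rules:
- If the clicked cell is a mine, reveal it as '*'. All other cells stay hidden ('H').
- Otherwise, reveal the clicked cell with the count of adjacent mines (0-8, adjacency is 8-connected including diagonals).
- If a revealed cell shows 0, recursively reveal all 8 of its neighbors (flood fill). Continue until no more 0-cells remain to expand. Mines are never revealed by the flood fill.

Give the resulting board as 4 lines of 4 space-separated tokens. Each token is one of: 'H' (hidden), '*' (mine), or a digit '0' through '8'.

H H H H
* H H H
H H H H
H H H H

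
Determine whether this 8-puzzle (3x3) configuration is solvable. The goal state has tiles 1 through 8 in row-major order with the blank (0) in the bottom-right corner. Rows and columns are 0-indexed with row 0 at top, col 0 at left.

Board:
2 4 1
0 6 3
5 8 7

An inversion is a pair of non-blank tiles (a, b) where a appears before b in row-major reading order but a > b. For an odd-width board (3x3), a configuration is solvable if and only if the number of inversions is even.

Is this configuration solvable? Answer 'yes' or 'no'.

Inversions (pairs i<j in row-major order where tile[i] > tile[j] > 0): 6
6 is even, so the puzzle is solvable.

Answer: yes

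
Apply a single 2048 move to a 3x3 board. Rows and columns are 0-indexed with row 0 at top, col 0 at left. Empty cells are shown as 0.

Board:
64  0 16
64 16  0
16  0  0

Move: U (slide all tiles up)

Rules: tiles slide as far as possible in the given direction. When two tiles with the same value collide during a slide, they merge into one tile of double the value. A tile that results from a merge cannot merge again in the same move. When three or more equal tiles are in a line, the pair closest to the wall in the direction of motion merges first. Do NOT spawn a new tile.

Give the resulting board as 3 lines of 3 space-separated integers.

Answer: 128  16  16
 16   0   0
  0   0   0

Derivation:
Slide up:
col 0: [64, 64, 16] -> [128, 16, 0]
col 1: [0, 16, 0] -> [16, 0, 0]
col 2: [16, 0, 0] -> [16, 0, 0]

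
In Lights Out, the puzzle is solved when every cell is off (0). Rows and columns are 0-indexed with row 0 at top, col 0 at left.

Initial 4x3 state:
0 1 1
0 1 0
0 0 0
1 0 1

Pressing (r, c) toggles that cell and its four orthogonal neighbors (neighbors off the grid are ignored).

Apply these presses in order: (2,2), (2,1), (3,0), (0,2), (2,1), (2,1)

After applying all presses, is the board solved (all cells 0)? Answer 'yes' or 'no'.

Answer: yes

Derivation:
After press 1 at (2,2):
0 1 1
0 1 1
0 1 1
1 0 0

After press 2 at (2,1):
0 1 1
0 0 1
1 0 0
1 1 0

After press 3 at (3,0):
0 1 1
0 0 1
0 0 0
0 0 0

After press 4 at (0,2):
0 0 0
0 0 0
0 0 0
0 0 0

After press 5 at (2,1):
0 0 0
0 1 0
1 1 1
0 1 0

After press 6 at (2,1):
0 0 0
0 0 0
0 0 0
0 0 0

Lights still on: 0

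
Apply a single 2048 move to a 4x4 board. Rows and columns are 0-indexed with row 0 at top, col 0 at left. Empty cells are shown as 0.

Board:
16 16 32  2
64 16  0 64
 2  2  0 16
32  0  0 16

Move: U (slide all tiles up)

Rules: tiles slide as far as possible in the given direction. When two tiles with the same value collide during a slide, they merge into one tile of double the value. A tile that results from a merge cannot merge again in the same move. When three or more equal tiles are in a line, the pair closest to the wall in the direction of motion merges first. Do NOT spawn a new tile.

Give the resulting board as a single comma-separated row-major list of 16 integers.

Answer: 16, 32, 32, 2, 64, 2, 0, 64, 2, 0, 0, 32, 32, 0, 0, 0

Derivation:
Slide up:
col 0: [16, 64, 2, 32] -> [16, 64, 2, 32]
col 1: [16, 16, 2, 0] -> [32, 2, 0, 0]
col 2: [32, 0, 0, 0] -> [32, 0, 0, 0]
col 3: [2, 64, 16, 16] -> [2, 64, 32, 0]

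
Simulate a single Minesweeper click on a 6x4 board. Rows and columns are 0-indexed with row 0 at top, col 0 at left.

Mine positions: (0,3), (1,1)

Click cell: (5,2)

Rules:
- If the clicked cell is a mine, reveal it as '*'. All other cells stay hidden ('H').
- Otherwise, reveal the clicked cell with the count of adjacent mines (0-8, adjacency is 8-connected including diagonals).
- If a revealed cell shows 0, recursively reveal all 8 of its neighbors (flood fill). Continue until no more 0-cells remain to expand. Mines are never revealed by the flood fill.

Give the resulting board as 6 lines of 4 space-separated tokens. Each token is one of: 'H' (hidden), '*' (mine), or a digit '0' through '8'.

H H H H
H H 2 1
1 1 1 0
0 0 0 0
0 0 0 0
0 0 0 0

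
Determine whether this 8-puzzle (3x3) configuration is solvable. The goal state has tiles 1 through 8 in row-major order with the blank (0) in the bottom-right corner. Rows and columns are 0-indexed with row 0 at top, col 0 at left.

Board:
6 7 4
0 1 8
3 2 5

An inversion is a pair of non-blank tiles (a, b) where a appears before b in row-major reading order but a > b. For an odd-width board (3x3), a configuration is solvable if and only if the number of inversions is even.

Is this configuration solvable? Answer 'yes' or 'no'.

Inversions (pairs i<j in row-major order where tile[i] > tile[j] > 0): 17
17 is odd, so the puzzle is not solvable.

Answer: no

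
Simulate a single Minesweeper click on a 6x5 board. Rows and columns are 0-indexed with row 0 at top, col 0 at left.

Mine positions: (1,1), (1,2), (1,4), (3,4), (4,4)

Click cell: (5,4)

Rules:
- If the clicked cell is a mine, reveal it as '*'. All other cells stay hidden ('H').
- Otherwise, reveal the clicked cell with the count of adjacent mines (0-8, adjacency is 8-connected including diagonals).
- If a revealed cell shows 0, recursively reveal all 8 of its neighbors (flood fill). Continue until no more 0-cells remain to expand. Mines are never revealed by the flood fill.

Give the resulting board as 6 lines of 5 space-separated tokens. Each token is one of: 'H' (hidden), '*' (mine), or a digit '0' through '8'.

H H H H H
H H H H H
H H H H H
H H H H H
H H H H H
H H H H 1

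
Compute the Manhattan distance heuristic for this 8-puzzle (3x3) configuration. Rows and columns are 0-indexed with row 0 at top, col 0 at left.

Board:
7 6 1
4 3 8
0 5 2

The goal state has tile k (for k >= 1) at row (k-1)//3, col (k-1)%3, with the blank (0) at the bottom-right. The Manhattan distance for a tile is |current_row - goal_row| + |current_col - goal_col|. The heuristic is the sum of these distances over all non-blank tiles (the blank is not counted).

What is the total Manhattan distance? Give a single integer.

Answer: 14

Derivation:
Tile 7: (0,0)->(2,0) = 2
Tile 6: (0,1)->(1,2) = 2
Tile 1: (0,2)->(0,0) = 2
Tile 4: (1,0)->(1,0) = 0
Tile 3: (1,1)->(0,2) = 2
Tile 8: (1,2)->(2,1) = 2
Tile 5: (2,1)->(1,1) = 1
Tile 2: (2,2)->(0,1) = 3
Sum: 2 + 2 + 2 + 0 + 2 + 2 + 1 + 3 = 14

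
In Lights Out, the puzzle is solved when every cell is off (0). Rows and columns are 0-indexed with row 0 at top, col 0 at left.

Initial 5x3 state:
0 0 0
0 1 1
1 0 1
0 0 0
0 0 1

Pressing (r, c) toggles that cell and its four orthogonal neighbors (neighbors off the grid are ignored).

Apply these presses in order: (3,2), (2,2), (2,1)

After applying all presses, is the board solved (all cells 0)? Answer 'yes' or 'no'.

Answer: yes

Derivation:
After press 1 at (3,2):
0 0 0
0 1 1
1 0 0
0 1 1
0 0 0

After press 2 at (2,2):
0 0 0
0 1 0
1 1 1
0 1 0
0 0 0

After press 3 at (2,1):
0 0 0
0 0 0
0 0 0
0 0 0
0 0 0

Lights still on: 0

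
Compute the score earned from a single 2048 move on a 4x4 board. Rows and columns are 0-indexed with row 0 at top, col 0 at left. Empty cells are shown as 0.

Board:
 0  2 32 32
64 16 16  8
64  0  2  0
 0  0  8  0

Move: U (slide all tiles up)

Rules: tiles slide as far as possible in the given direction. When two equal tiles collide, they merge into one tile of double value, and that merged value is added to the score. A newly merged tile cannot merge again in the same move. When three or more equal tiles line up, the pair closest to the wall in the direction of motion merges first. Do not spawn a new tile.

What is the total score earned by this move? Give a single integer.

Slide up:
col 0: [0, 64, 64, 0] -> [128, 0, 0, 0]  score +128 (running 128)
col 1: [2, 16, 0, 0] -> [2, 16, 0, 0]  score +0 (running 128)
col 2: [32, 16, 2, 8] -> [32, 16, 2, 8]  score +0 (running 128)
col 3: [32, 8, 0, 0] -> [32, 8, 0, 0]  score +0 (running 128)
Board after move:
128   2  32  32
  0  16  16   8
  0   0   2   0
  0   0   8   0

Answer: 128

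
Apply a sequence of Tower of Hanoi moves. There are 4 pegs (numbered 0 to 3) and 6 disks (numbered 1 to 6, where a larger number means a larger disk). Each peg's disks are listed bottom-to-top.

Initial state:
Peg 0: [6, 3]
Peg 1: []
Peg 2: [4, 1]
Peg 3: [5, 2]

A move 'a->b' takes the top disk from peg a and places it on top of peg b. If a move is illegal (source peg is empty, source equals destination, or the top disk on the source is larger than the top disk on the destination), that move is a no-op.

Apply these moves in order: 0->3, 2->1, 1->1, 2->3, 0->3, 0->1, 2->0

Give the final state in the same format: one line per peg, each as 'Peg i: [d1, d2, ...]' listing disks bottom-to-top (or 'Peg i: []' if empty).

After move 1 (0->3):
Peg 0: [6, 3]
Peg 1: []
Peg 2: [4, 1]
Peg 3: [5, 2]

After move 2 (2->1):
Peg 0: [6, 3]
Peg 1: [1]
Peg 2: [4]
Peg 3: [5, 2]

After move 3 (1->1):
Peg 0: [6, 3]
Peg 1: [1]
Peg 2: [4]
Peg 3: [5, 2]

After move 4 (2->3):
Peg 0: [6, 3]
Peg 1: [1]
Peg 2: [4]
Peg 3: [5, 2]

After move 5 (0->3):
Peg 0: [6, 3]
Peg 1: [1]
Peg 2: [4]
Peg 3: [5, 2]

After move 6 (0->1):
Peg 0: [6, 3]
Peg 1: [1]
Peg 2: [4]
Peg 3: [5, 2]

After move 7 (2->0):
Peg 0: [6, 3]
Peg 1: [1]
Peg 2: [4]
Peg 3: [5, 2]

Answer: Peg 0: [6, 3]
Peg 1: [1]
Peg 2: [4]
Peg 3: [5, 2]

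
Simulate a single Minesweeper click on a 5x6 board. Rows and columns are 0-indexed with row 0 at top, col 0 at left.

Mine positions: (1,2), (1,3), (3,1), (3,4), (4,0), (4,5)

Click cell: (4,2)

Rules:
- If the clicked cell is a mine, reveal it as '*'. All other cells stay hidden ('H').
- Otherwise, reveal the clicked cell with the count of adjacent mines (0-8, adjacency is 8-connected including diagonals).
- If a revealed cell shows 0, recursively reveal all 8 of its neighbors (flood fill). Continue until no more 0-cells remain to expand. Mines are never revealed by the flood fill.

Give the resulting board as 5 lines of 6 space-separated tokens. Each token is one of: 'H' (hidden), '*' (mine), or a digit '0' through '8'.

H H H H H H
H H H H H H
H H H H H H
H H H H H H
H H 1 H H H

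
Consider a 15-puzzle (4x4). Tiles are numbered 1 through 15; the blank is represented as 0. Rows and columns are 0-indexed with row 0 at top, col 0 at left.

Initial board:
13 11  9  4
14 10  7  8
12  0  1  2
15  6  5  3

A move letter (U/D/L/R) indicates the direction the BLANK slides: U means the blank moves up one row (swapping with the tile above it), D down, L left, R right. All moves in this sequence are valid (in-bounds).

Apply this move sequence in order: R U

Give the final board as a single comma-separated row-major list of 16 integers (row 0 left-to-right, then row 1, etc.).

After move 1 (R):
13 11  9  4
14 10  7  8
12  1  0  2
15  6  5  3

After move 2 (U):
13 11  9  4
14 10  0  8
12  1  7  2
15  6  5  3

Answer: 13, 11, 9, 4, 14, 10, 0, 8, 12, 1, 7, 2, 15, 6, 5, 3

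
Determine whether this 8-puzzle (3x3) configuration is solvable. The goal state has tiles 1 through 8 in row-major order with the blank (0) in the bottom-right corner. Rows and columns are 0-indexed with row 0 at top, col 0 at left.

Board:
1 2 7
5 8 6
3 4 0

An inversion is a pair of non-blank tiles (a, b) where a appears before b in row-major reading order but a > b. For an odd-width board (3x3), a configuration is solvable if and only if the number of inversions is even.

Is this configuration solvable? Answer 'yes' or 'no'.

Answer: no

Derivation:
Inversions (pairs i<j in row-major order where tile[i] > tile[j] > 0): 11
11 is odd, so the puzzle is not solvable.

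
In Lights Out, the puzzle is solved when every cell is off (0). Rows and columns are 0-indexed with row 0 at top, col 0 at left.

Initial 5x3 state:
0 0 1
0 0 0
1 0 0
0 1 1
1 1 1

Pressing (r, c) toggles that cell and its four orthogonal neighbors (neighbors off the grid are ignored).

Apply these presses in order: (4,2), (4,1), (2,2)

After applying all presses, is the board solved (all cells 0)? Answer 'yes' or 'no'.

Answer: no

Derivation:
After press 1 at (4,2):
0 0 1
0 0 0
1 0 0
0 1 0
1 0 0

After press 2 at (4,1):
0 0 1
0 0 0
1 0 0
0 0 0
0 1 1

After press 3 at (2,2):
0 0 1
0 0 1
1 1 1
0 0 1
0 1 1

Lights still on: 8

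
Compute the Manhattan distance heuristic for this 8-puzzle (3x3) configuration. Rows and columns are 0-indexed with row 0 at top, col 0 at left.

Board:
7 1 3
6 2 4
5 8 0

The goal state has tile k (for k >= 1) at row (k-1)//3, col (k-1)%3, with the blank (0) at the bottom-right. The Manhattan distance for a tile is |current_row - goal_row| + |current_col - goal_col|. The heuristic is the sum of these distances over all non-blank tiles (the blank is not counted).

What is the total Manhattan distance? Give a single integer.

Answer: 10

Derivation:
Tile 7: at (0,0), goal (2,0), distance |0-2|+|0-0| = 2
Tile 1: at (0,1), goal (0,0), distance |0-0|+|1-0| = 1
Tile 3: at (0,2), goal (0,2), distance |0-0|+|2-2| = 0
Tile 6: at (1,0), goal (1,2), distance |1-1|+|0-2| = 2
Tile 2: at (1,1), goal (0,1), distance |1-0|+|1-1| = 1
Tile 4: at (1,2), goal (1,0), distance |1-1|+|2-0| = 2
Tile 5: at (2,0), goal (1,1), distance |2-1|+|0-1| = 2
Tile 8: at (2,1), goal (2,1), distance |2-2|+|1-1| = 0
Sum: 2 + 1 + 0 + 2 + 1 + 2 + 2 + 0 = 10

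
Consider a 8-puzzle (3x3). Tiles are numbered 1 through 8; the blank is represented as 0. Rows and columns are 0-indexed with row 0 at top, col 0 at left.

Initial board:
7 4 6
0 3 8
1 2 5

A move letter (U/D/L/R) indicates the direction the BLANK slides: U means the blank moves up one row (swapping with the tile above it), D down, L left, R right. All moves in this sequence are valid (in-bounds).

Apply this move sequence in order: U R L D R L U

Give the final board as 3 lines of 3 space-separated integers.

After move 1 (U):
0 4 6
7 3 8
1 2 5

After move 2 (R):
4 0 6
7 3 8
1 2 5

After move 3 (L):
0 4 6
7 3 8
1 2 5

After move 4 (D):
7 4 6
0 3 8
1 2 5

After move 5 (R):
7 4 6
3 0 8
1 2 5

After move 6 (L):
7 4 6
0 3 8
1 2 5

After move 7 (U):
0 4 6
7 3 8
1 2 5

Answer: 0 4 6
7 3 8
1 2 5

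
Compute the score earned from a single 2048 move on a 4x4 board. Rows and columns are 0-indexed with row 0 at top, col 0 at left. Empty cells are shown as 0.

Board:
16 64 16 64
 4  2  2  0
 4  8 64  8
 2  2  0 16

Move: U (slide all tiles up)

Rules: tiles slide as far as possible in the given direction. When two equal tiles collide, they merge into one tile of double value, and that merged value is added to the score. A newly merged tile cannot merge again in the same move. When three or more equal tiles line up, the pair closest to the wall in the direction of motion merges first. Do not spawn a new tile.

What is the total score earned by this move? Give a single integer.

Slide up:
col 0: [16, 4, 4, 2] -> [16, 8, 2, 0]  score +8 (running 8)
col 1: [64, 2, 8, 2] -> [64, 2, 8, 2]  score +0 (running 8)
col 2: [16, 2, 64, 0] -> [16, 2, 64, 0]  score +0 (running 8)
col 3: [64, 0, 8, 16] -> [64, 8, 16, 0]  score +0 (running 8)
Board after move:
16 64 16 64
 8  2  2  8
 2  8 64 16
 0  2  0  0

Answer: 8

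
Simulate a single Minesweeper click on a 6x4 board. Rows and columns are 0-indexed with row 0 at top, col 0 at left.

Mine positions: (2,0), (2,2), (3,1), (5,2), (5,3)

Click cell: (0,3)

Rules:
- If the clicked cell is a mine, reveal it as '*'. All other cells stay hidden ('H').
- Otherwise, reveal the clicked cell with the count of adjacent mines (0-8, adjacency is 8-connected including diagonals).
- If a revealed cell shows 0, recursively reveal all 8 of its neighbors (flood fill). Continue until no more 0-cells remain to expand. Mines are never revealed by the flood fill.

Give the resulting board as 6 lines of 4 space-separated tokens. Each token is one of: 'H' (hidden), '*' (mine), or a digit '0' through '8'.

0 0 0 0
1 2 1 1
H H H H
H H H H
H H H H
H H H H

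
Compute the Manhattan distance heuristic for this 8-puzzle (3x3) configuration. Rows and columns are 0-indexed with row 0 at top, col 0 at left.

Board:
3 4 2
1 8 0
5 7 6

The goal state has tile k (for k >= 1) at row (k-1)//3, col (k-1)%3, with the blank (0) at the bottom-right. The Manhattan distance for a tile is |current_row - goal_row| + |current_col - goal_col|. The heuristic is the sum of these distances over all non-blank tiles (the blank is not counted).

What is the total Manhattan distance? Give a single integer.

Answer: 11

Derivation:
Tile 3: at (0,0), goal (0,2), distance |0-0|+|0-2| = 2
Tile 4: at (0,1), goal (1,0), distance |0-1|+|1-0| = 2
Tile 2: at (0,2), goal (0,1), distance |0-0|+|2-1| = 1
Tile 1: at (1,0), goal (0,0), distance |1-0|+|0-0| = 1
Tile 8: at (1,1), goal (2,1), distance |1-2|+|1-1| = 1
Tile 5: at (2,0), goal (1,1), distance |2-1|+|0-1| = 2
Tile 7: at (2,1), goal (2,0), distance |2-2|+|1-0| = 1
Tile 6: at (2,2), goal (1,2), distance |2-1|+|2-2| = 1
Sum: 2 + 2 + 1 + 1 + 1 + 2 + 1 + 1 = 11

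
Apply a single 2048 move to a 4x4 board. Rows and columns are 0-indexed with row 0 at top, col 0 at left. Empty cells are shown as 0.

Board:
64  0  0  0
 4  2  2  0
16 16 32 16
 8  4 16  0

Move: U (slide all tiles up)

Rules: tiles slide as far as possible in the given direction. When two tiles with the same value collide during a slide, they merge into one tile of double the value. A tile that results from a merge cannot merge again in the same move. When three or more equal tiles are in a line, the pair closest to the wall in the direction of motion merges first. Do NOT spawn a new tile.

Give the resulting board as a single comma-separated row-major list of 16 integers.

Answer: 64, 2, 2, 16, 4, 16, 32, 0, 16, 4, 16, 0, 8, 0, 0, 0

Derivation:
Slide up:
col 0: [64, 4, 16, 8] -> [64, 4, 16, 8]
col 1: [0, 2, 16, 4] -> [2, 16, 4, 0]
col 2: [0, 2, 32, 16] -> [2, 32, 16, 0]
col 3: [0, 0, 16, 0] -> [16, 0, 0, 0]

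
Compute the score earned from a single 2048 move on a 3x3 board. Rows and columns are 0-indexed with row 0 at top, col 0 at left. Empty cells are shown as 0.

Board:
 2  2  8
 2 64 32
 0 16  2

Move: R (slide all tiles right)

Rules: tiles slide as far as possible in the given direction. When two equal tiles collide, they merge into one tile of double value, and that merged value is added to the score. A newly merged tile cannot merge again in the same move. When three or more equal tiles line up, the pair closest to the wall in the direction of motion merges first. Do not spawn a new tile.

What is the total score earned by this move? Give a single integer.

Answer: 4

Derivation:
Slide right:
row 0: [2, 2, 8] -> [0, 4, 8]  score +4 (running 4)
row 1: [2, 64, 32] -> [2, 64, 32]  score +0 (running 4)
row 2: [0, 16, 2] -> [0, 16, 2]  score +0 (running 4)
Board after move:
 0  4  8
 2 64 32
 0 16  2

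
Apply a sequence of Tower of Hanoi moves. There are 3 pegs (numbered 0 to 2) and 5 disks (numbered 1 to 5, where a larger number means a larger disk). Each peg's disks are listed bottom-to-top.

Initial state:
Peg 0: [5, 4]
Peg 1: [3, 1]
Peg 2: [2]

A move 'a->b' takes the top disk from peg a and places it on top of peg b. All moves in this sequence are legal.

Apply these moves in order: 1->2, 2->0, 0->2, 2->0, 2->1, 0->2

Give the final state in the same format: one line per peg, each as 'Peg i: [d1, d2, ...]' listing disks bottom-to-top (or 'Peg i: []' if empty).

After move 1 (1->2):
Peg 0: [5, 4]
Peg 1: [3]
Peg 2: [2, 1]

After move 2 (2->0):
Peg 0: [5, 4, 1]
Peg 1: [3]
Peg 2: [2]

After move 3 (0->2):
Peg 0: [5, 4]
Peg 1: [3]
Peg 2: [2, 1]

After move 4 (2->0):
Peg 0: [5, 4, 1]
Peg 1: [3]
Peg 2: [2]

After move 5 (2->1):
Peg 0: [5, 4, 1]
Peg 1: [3, 2]
Peg 2: []

After move 6 (0->2):
Peg 0: [5, 4]
Peg 1: [3, 2]
Peg 2: [1]

Answer: Peg 0: [5, 4]
Peg 1: [3, 2]
Peg 2: [1]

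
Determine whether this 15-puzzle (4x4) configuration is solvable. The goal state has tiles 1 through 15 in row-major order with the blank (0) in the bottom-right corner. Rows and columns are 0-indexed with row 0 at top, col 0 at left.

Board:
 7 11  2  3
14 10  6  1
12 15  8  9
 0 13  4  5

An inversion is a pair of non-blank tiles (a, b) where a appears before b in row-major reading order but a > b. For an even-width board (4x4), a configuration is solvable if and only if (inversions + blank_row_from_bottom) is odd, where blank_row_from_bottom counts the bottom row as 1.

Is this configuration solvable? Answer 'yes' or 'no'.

Inversions: 50
Blank is in row 3 (0-indexed from top), which is row 1 counting from the bottom (bottom = 1).
50 + 1 = 51, which is odd, so the puzzle is solvable.

Answer: yes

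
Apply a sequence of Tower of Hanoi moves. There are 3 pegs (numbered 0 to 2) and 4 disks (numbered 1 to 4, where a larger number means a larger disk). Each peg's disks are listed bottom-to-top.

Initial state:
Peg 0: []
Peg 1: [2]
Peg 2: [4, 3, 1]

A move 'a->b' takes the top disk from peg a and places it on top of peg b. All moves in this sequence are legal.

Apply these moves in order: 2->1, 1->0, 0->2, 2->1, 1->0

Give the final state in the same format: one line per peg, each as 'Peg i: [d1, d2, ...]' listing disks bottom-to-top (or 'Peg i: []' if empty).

After move 1 (2->1):
Peg 0: []
Peg 1: [2, 1]
Peg 2: [4, 3]

After move 2 (1->0):
Peg 0: [1]
Peg 1: [2]
Peg 2: [4, 3]

After move 3 (0->2):
Peg 0: []
Peg 1: [2]
Peg 2: [4, 3, 1]

After move 4 (2->1):
Peg 0: []
Peg 1: [2, 1]
Peg 2: [4, 3]

After move 5 (1->0):
Peg 0: [1]
Peg 1: [2]
Peg 2: [4, 3]

Answer: Peg 0: [1]
Peg 1: [2]
Peg 2: [4, 3]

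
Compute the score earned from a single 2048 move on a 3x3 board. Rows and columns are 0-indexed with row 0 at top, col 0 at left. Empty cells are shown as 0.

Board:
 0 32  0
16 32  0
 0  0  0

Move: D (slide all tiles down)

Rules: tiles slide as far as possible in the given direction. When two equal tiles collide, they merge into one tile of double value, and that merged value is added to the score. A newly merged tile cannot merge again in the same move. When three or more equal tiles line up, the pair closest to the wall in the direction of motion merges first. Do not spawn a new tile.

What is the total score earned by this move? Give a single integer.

Answer: 64

Derivation:
Slide down:
col 0: [0, 16, 0] -> [0, 0, 16]  score +0 (running 0)
col 1: [32, 32, 0] -> [0, 0, 64]  score +64 (running 64)
col 2: [0, 0, 0] -> [0, 0, 0]  score +0 (running 64)
Board after move:
 0  0  0
 0  0  0
16 64  0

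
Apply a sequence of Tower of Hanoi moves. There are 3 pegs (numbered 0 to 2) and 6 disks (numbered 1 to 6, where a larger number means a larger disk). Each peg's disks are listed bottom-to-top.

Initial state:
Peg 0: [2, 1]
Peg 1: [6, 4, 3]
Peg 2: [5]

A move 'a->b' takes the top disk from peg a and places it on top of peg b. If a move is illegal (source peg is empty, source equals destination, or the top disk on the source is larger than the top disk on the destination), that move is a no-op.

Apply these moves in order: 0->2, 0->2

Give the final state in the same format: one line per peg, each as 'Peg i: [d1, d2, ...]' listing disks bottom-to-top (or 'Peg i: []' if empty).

After move 1 (0->2):
Peg 0: [2]
Peg 1: [6, 4, 3]
Peg 2: [5, 1]

After move 2 (0->2):
Peg 0: [2]
Peg 1: [6, 4, 3]
Peg 2: [5, 1]

Answer: Peg 0: [2]
Peg 1: [6, 4, 3]
Peg 2: [5, 1]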